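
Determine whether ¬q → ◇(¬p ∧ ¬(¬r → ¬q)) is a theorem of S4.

Tableau for the negation ¬(¬q → ◇(¬p ∧ ¬(¬r → ¬q))):
1. ¬(¬q → ◇(¬p ∧ ¬(¬r → ¬q))), u
2. ¬q, u   [¬→-rule on 1]
3. ¬◇(¬p ∧ ¬(¬r → ¬q)), u   [¬→-rule on 1]
4. ¬(¬p ∧ ¬(¬r → ¬q)), u   [¬◇-rule on 3 via uRu]
5. ¬r → ¬q, u   [¬∧-rule on 4 (branches; this branch)]
Accessibility: uRu
The negation has an open branch (countermodel exists).

Not valid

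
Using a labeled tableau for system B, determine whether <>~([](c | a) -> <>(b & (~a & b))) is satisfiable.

1. <>~([](c | a) -> <>(b & (~a & b))), w0
2. ~([](c | a) -> <>(b & (~a & b))), w1
3. [](c | a), w1
4. ~<>(b & (~a & b)), w1
5. c | a, w0
6. c | a, w1
7. ~(b & (~a & b)), w0
8. ~(b & (~a & b)), w1
9. a, w0
10. a, w1
11. ~(~a & b), w0
12. ~(~a & b), w1
13. ~b, w0
14. ~b, w1
Accessibility: w0Rw0, w0Rw1, w1Rw0, w1Rw1

Satisfiable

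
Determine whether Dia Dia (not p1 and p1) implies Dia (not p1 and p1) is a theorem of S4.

Tableau for the negation not (Dia Dia (not p1 and p1) implies Dia (not p1 and p1)):
1. not (Dia Dia (not p1 and p1) implies Dia (not p1 and p1)), w0
2. Dia Dia (not p1 and p1), w0
3. not Dia (not p1 and p1), w0
4. not (not p1 and p1), w0
5. not p1, w0
6. Dia (not p1 and p1), w1
7. not (not p1 and p1), w1
8. not p1, w1
9. not p1 and p1, w2
10. not p1, w2
11. p1, w2
Accessibility: w0Rw0, w0Rw1, w0Rw2, w1Rw1, w1Rw2, w2Rw2
Branch closes: p1 and not p1 both at w2.
Every branch of the negation's tableau closes; the branch above is one of them.

Yes, valid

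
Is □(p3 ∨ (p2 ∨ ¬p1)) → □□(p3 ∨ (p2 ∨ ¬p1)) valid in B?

Tableau for the negation ¬(□(p3 ∨ (p2 ∨ ¬p1)) → □□(p3 ∨ (p2 ∨ ¬p1))):
1. ¬(□(p3 ∨ (p2 ∨ ¬p1)) → □□(p3 ∨ (p2 ∨ ¬p1))), u
2. □(p3 ∨ (p2 ∨ ¬p1)), u   [¬→-rule on 1]
3. ¬□□(p3 ∨ (p2 ∨ ¬p1)), u   [¬→-rule on 1]
4. p3 ∨ (p2 ∨ ¬p1), u   [□-rule on 2 via uRu]
5. p2 ∨ ¬p1, u   [∨-rule on 4 (branches; this branch)]
6. ¬p1, u   [∨-rule on 5 (branches; this branch)]
7. ¬□(p3 ∨ (p2 ∨ ¬p1)), v   [¬□-rule on 3: fresh world v, uRv]
8. p3 ∨ (p2 ∨ ¬p1), v   [□-rule on 2 via uRv]
9. p2 ∨ ¬p1, v   [∨-rule on 8 (branches; this branch)]
10. ¬p1, v   [∨-rule on 9 (branches; this branch)]
11. ¬(p3 ∨ (p2 ∨ ¬p1)), w   [¬□-rule on 7: fresh world w, vRw]
12. ¬p3, w   [¬∨-rule on 11]
13. ¬(p2 ∨ ¬p1), w   [¬∨-rule on 11]
14. ¬p2, w   [¬∨-rule on 13]
15. p1, w   [¬∨-rule on 13]
Accessibility: uRu, uRv, vRu, vRv, vRw, wRv, wRw
The negation has an open branch (countermodel exists).

Not valid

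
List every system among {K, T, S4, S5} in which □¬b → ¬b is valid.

T-tableau for the negation ¬(□¬b → ¬b):
1. ¬(□¬b → ¬b), w0
2. □¬b, w0
3. b, w0
4. ¬b, w0
Accessibility: w0Rw0
Branch closes: b and ¬b both at w0.
Every branch closes (one shown): valid in T, hence also in S4, S5 (every theorem of T is a theorem of S4 and S5).
K-tableau for the negation ¬(□¬b → ¬b):
1. ¬(□¬b → ¬b), w0
2. □¬b, w0
3. b, w0
Complete open branch: countermodel on a K-frame, so not valid in K.

T, S4, S5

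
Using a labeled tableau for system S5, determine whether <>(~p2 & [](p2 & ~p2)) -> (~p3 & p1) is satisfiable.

Yes, satisfiable

1. <>(~p2 & [](p2 & ~p2)) -> (~p3 & p1), 0
2. ~p3 & p1, 0   [->-rule on 1 (branches; this branch)]
3. ~p3, 0   [&-rule on 2]
4. p1, 0   [&-rule on 2]
Accessibility: 0R0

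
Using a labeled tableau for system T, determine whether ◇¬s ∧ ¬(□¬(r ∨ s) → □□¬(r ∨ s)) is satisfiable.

Yes, satisfiable

1. ◇¬s ∧ ¬(□¬(r ∨ s) → □□¬(r ∨ s)), 0
2. ◇¬s, 0   [∧-rule on 1]
3. ¬(□¬(r ∨ s) → □□¬(r ∨ s)), 0   [∧-rule on 1]
4. □¬(r ∨ s), 0   [¬→-rule on 3]
5. ¬□□¬(r ∨ s), 0   [¬→-rule on 3]
6. ¬(r ∨ s), 0   [□-rule on 4 via 0R0]
7. ¬r, 0   [¬∨-rule on 6]
8. ¬s, 0   [¬∨-rule on 6]
9. ¬s, 1   [◇-rule on 2: fresh world 1, 0R1]
10. ¬(r ∨ s), 1   [□-rule on 4 via 0R1]
11. ¬r, 1   [¬∨-rule on 10]
12. ¬□¬(r ∨ s), 2   [¬□-rule on 5: fresh world 2, 0R2]
13. ¬(r ∨ s), 2   [□-rule on 4 via 0R2]
14. ¬r, 2   [¬∨-rule on 13]
15. ¬s, 2   [¬∨-rule on 13]
16. r ∨ s, 3   [¬□-rule on 12: fresh world 3, 2R3]
17. s, 3   [∨-rule on 16 (branches; this branch)]
Accessibility: 0R0, 0R1, 0R2, 1R1, 2R2, 2R3, 3R3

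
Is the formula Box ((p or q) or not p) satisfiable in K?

1. Box ((p or q) or not p), 0

Satisfiable (open branch found)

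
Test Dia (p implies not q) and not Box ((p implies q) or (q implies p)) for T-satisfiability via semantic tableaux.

Unsatisfiable

1. Dia (p implies not q) and not Box ((p implies q) or (q implies p)), w0
2. Dia (p implies not q), w0   [and-rule on 1]
3. not Box ((p implies q) or (q implies p)), w0   [and-rule on 1]
4. p implies not q, w1   [Dia-rule on 2: fresh world w1, w0Rw1]
5. not q, w1   [implies-rule on 4 (branches; this branch)]
6. not ((p implies q) or (q implies p)), w2   [neg-Box-rule on 3: fresh world w2, w0Rw2]
7. not (p implies q), w2   [neg-or-rule on 6]
8. not (q implies p), w2   [neg-or-rule on 6]
9. p, w2   [neg-implies-rule on 7]
10. not q, w2   [neg-implies-rule on 7]
11. q, w2   [neg-implies-rule on 8]
12. not p, w2   [neg-implies-rule on 8]
Accessibility: w0Rw0, w0Rw1, w0Rw2, w1Rw1, w2Rw2
Branch closes: q and not q both at w2.
All branches of the tableau close; one closing branch shown above.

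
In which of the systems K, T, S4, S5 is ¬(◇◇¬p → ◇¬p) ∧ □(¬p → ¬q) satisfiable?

S4-tableau for the formula:
1. ¬(◇◇¬p → ◇¬p) ∧ □(¬p → ¬q), w0
2. ¬(◇◇¬p → ◇¬p), w0   [∧-rule on 1]
3. □(¬p → ¬q), w0   [∧-rule on 1]
4. ◇◇¬p, w0   [¬→-rule on 2]
5. ¬◇¬p, w0   [¬→-rule on 2]
6. ¬p → ¬q, w0   [□-rule on 3 via w0Rw0]
7. p, w0   [¬◇-rule on 5 via w0Rw0]
8. ¬q, w0   [→-rule on 6 (branches; this branch)]
9. ◇¬p, w1   [◇-rule on 4: fresh world w1, w0Rw1]
10. ¬p → ¬q, w1   [□-rule on 3 via w0Rw1]
11. p, w1   [¬◇-rule on 5 via w0Rw1]
12. ¬q, w1   [→-rule on 10 (branches; this branch)]
13. ¬p, w2   [◇-rule on 9: fresh world w2, w1Rw2]
14. ¬p → ¬q, w2   [□-rule on 3 via w0Rw2]
15. p, w2   [¬◇-rule on 5 via w0Rw2]
Accessibility: w0Rw0, w0Rw1, w0Rw2, w1Rw1, w1Rw2, w2Rw2
Branch closes: p and ¬p both at w2.
Every branch closes (one shown): unsatisfiable in S4, hence also in S5 (every S5-frame is an S4-frame).
T-tableau for the formula:
1. ¬(◇◇¬p → ◇¬p) ∧ □(¬p → ¬q), w0
2. ¬(◇◇¬p → ◇¬p), w0   [∧-rule on 1]
3. □(¬p → ¬q), w0   [∧-rule on 1]
4. ◇◇¬p, w0   [¬→-rule on 2]
5. ¬◇¬p, w0   [¬→-rule on 2]
6. ¬p → ¬q, w0   [□-rule on 3 via w0Rw0]
7. p, w0   [¬◇-rule on 5 via w0Rw0]
8. ¬q, w0   [→-rule on 6 (branches; this branch)]
9. ◇¬p, w1   [◇-rule on 4: fresh world w1, w0Rw1]
10. ¬p → ¬q, w1   [□-rule on 3 via w0Rw1]
11. p, w1   [¬◇-rule on 5 via w0Rw1]
12. ¬q, w1   [→-rule on 10 (branches; this branch)]
13. ¬p, w2   [◇-rule on 9: fresh world w2, w1Rw2]
Accessibility: w0Rw0, w0Rw1, w1Rw1, w1Rw2, w2Rw2
Complete open branch: satisfiable in T, hence also in K (this T-model is also a K-model).

K, T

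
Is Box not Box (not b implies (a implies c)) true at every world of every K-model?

Invalid (countermodel exists)

Tableau for the negation not Box not Box (not b implies (a implies c)):
1. not Box not Box (not b implies (a implies c)), u
2. Box (not b implies (a implies c)), v
Accessibility: uRv
The negation has an open branch (countermodel exists).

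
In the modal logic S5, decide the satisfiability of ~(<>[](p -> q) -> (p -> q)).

1. ~(<>[](p -> q) -> (p -> q)), 0
2. <>[](p -> q), 0
3. ~(p -> q), 0
4. p, 0
5. ~q, 0
6. [](p -> q), 1
7. p -> q, 0
8. p -> q, 1
9. q, 0
Accessibility: 0R0, 0R1, 1R0, 1R1
Branch closes: q and ~q both at 0.
All branches of the tableau close; one closing branch shown above.

Unsatisfiable (every branch closes)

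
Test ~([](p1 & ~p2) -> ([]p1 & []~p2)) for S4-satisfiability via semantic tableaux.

1. ~([](p1 & ~p2) -> ([]p1 & []~p2)), u
2. [](p1 & ~p2), u
3. ~([]p1 & []~p2), u
4. p1 & ~p2, u
5. p1, u
6. ~p2, u
7. ~[]~p2, u
8. p2, v
9. p1 & ~p2, v
10. p1, v
11. ~p2, v
Accessibility: uRu, uRv, vRv
Branch closes: p2 and ~p2 both at v.
(One branch shown.) All branches close.

No, unsatisfiable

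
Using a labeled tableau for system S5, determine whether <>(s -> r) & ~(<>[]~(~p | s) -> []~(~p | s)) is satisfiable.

1. <>(s -> r) & ~(<>[]~(~p | s) -> []~(~p | s)), w0
2. <>(s -> r), w0   [&-rule on 1]
3. ~(<>[]~(~p | s) -> []~(~p | s)), w0   [&-rule on 1]
4. <>[]~(~p | s), w0   [~->-rule on 3]
5. ~[]~(~p | s), w0   [~->-rule on 3]
6. s -> r, w1   [<>-rule on 2: fresh world w1, w0Rw1]
7. r, w1   [->-rule on 6 (branches; this branch)]
8. []~(~p | s), w2   [<>-rule on 4: fresh world w2, w0Rw2]
9. ~(~p | s), w0   [[]-rule on 8 via w2Rw0]
10. p, w0   [~|-rule on 9]
11. ~s, w0   [~|-rule on 9]
12. ~(~p | s), w1   [[]-rule on 8 via w2Rw1]
13. p, w1   [~|-rule on 12]
14. ~s, w1   [~|-rule on 12]
15. ~(~p | s), w2   [[]-rule on 8 via w2Rw2]
16. p, w2   [~|-rule on 15]
17. ~s, w2   [~|-rule on 15]
18. ~p | s, w3   [~[]-rule on 5: fresh world w3, w0Rw3]
19. ~(~p | s), w3   [[]-rule on 8 via w2Rw3]
20. p, w3   [~|-rule on 19]
21. ~s, w3   [~|-rule on 19]
22. s, w3   [|-rule on 18 (branches; this branch)]
Accessibility: w0Rw0, w0Rw1, w0Rw2, w0Rw3, w1Rw0, w1Rw1, w1Rw2, w1Rw3, w2Rw0, w2Rw1, w2Rw2, w2Rw3, w3Rw0, w3Rw1, w3Rw2, w3Rw3
Branch closes: s and ~s both at w3.
All branches of the tableau close; one closing branch shown above.

Unsatisfiable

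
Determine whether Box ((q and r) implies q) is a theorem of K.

Tableau for the negation not Box ((q and r) implies q):
1. not Box ((q and r) implies q), 0
2. not ((q and r) implies q), 1
3. q and r, 1
4. not q, 1
5. q, 1
6. r, 1
Accessibility: 0R1
Branch closes: q and not q both at 1.
Every branch of the negation's tableau closes; the branch above is one of them.

Valid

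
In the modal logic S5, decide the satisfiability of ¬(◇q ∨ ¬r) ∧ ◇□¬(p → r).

1. ¬(◇q ∨ ¬r) ∧ ◇□¬(p → r), u
2. ¬(◇q ∨ ¬r), u
3. ◇□¬(p → r), u
4. ¬◇q, u
5. r, u
6. ¬q, u
7. □¬(p → r), v
8. ¬q, v
9. ¬(p → r), u
10. p, u
11. ¬r, u
Accessibility: uRu, uRv, vRu, vRv
Branch closes: r and ¬r both at u.
Every branch closes; the branch above is one of them.

Unsatisfiable (every branch closes)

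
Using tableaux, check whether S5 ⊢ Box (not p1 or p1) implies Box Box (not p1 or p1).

Valid

Tableau for the negation not (Box (not p1 or p1) implies Box Box (not p1 or p1)):
1. not (Box (not p1 or p1) implies Box Box (not p1 or p1)), 0
2. Box (not p1 or p1), 0   [neg-implies-rule on 1]
3. not Box Box (not p1 or p1), 0   [neg-implies-rule on 1]
4. not p1 or p1, 0   [Box-rule on 2 via 0R0]
5. p1, 0   [or-rule on 4 (branches; this branch)]
6. not Box (not p1 or p1), 1   [neg-Box-rule on 3: fresh world 1, 0R1]
7. not p1 or p1, 1   [Box-rule on 2 via 0R1]
8. p1, 1   [or-rule on 7 (branches; this branch)]
9. not (not p1 or p1), 2   [neg-Box-rule on 6: fresh world 2, 1R2]
10. p1, 2   [neg-or-rule on 9]
11. not p1, 2   [neg-or-rule on 9]
Accessibility: 0R0, 0R1, 0R2, 1R0, 1R1, 1R2, 2R0, 2R1, 2R2
Branch closes: p1 and not p1 both at 2.
Every branch of the negation's tableau closes; the branch above is one of them.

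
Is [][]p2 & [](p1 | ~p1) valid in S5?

Tableau for the negation ~([][]p2 & [](p1 | ~p1)):
1. ~([][]p2 & [](p1 | ~p1)), u
2. ~[][]p2, u
3. ~[]p2, v
4. ~p2, w
Accessibility: uRu, uRv, uRw, vRu, vRv, vRw, wRu, wRv, wRw
The negation has an open branch (countermodel exists).

Not valid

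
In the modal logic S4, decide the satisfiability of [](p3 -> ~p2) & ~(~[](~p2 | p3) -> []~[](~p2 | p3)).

1. [](p3 -> ~p2) & ~(~[](~p2 | p3) -> []~[](~p2 | p3)), u
2. [](p3 -> ~p2), u   [&-rule on 1]
3. ~(~[](~p2 | p3) -> []~[](~p2 | p3)), u   [&-rule on 1]
4. ~[](~p2 | p3), u   [~->-rule on 3]
5. ~[]~[](~p2 | p3), u   [~->-rule on 3]
6. p3 -> ~p2, u   [[]-rule on 2 via uRu]
7. ~p2, u   [->-rule on 6 (branches; this branch)]
8. ~(~p2 | p3), v   [~[]-rule on 4: fresh world v, uRv]
9. p2, v   [~|-rule on 8]
10. ~p3, v   [~|-rule on 8]
11. p3 -> ~p2, v   [[]-rule on 2 via uRv]
12. [](~p2 | p3), w   [~[]-rule on 5: fresh world w, uRw]
13. p3 -> ~p2, w   [[]-rule on 2 via uRw]
14. ~p2 | p3, w   [[]-rule on 12 via wRw]
15. ~p2, w   [->-rule on 13 (branches; this branch)]
16. p3, w   [|-rule on 14 (branches; this branch)]
Accessibility: uRu, uRv, uRw, vRv, wRw

Satisfiable (open branch found)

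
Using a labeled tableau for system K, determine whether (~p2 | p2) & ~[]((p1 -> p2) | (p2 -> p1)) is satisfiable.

1. (~p2 | p2) & ~[]((p1 -> p2) | (p2 -> p1)), u
2. ~p2 | p2, u
3. ~[]((p1 -> p2) | (p2 -> p1)), u
4. p2, u
5. ~((p1 -> p2) | (p2 -> p1)), v
6. ~(p1 -> p2), v
7. ~(p2 -> p1), v
8. p1, v
9. ~p2, v
10. p2, v
11. ~p1, v
Accessibility: uRv
Branch closes: p2 and ~p2 both at v.
(One branch shown.) All branches close.

Unsatisfiable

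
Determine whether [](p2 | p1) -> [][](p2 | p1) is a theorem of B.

Tableau for the negation ~([](p2 | p1) -> [][](p2 | p1)):
1. ~([](p2 | p1) -> [][](p2 | p1)), 0
2. [](p2 | p1), 0
3. ~[][](p2 | p1), 0
4. p2 | p1, 0
5. p1, 0
6. ~[](p2 | p1), 1
7. p2 | p1, 1
8. p1, 1
9. ~(p2 | p1), 2
10. ~p2, 2
11. ~p1, 2
Accessibility: 0R0, 0R1, 1R0, 1R1, 1R2, 2R1, 2R2
The negation has an open branch (countermodel exists).

No, not valid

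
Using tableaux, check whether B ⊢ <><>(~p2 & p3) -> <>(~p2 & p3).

Invalid (countermodel exists)

Tableau for the negation ~(<><>(~p2 & p3) -> <>(~p2 & p3)):
1. ~(<><>(~p2 & p3) -> <>(~p2 & p3)), u
2. <><>(~p2 & p3), u
3. ~<>(~p2 & p3), u
4. ~(~p2 & p3), u
5. ~p3, u
6. <>(~p2 & p3), v
7. ~(~p2 & p3), v
8. ~p3, v
9. ~p2 & p3, w
10. ~p2, w
11. p3, w
Accessibility: uRu, uRv, vRu, vRv, vRw, wRv, wRw
The negation has an open branch (countermodel exists).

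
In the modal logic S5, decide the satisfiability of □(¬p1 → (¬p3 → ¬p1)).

Satisfiable

1. □(¬p1 → (¬p3 → ¬p1)), w0
2. ¬p1 → (¬p3 → ¬p1), w0
3. ¬p3 → ¬p1, w0
4. ¬p1, w0
Accessibility: w0Rw0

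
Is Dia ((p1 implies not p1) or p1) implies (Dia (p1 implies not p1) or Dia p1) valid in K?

Yes, valid

Tableau for the negation not (Dia ((p1 implies not p1) or p1) implies (Dia (p1 implies not p1) or Dia p1)):
1. not (Dia ((p1 implies not p1) or p1) implies (Dia (p1 implies not p1) or Dia p1)), u
2. Dia ((p1 implies not p1) or p1), u   [neg-implies-rule on 1]
3. not (Dia (p1 implies not p1) or Dia p1), u   [neg-implies-rule on 1]
4. not Dia (p1 implies not p1), u   [neg-or-rule on 3]
5. not Dia p1, u   [neg-or-rule on 3]
6. (p1 implies not p1) or p1, v   [Dia-rule on 2: fresh world v, uRv]
7. not (p1 implies not p1), v   [neg-Dia-rule on 4 via uRv]
8. p1, v   [neg-implies-rule on 7]
9. not p1, v   [neg-Dia-rule on 5 via uRv]
Accessibility: uRv
Branch closes: p1 and not p1 both at v.
All branches of the negation close; one closing branch shown above.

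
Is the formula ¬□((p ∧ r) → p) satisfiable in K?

Unsatisfiable (every branch closes)

1. ¬□((p ∧ r) → p), 0
2. ¬((p ∧ r) → p), 1
3. p ∧ r, 1
4. ¬p, 1
5. p, 1
6. r, 1
Accessibility: 0R1
Branch closes: p and ¬p both at 1.
Every branch closes; the branch above is one of them.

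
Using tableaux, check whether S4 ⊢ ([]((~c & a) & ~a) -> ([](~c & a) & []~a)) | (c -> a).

Yes, valid

Tableau for the negation ~(([]((~c & a) & ~a) -> ([](~c & a) & []~a)) | (c -> a)):
1. ~(([]((~c & a) & ~a) -> ([](~c & a) & []~a)) | (c -> a)), u
2. ~([]((~c & a) & ~a) -> ([](~c & a) & []~a)), u
3. ~(c -> a), u
4. []((~c & a) & ~a), u
5. ~([](~c & a) & []~a), u
6. c, u
7. ~a, u
8. (~c & a) & ~a, u
9. ~c & a, u
10. ~c, u
11. a, u
Accessibility: uRu
Branch closes: c and ~c both at u.
Every branch of the negation's tableau closes; the branch above is one of them.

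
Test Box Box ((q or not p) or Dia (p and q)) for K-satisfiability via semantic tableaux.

Yes, satisfiable

1. Box Box ((q or not p) or Dia (p and q)), u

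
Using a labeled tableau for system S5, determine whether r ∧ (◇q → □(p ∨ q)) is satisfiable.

1. r ∧ (◇q → □(p ∨ q)), w0
2. r, w0   [∧-rule on 1]
3. ◇q → □(p ∨ q), w0   [∧-rule on 1]
4. □(p ∨ q), w0   [→-rule on 3 (branches; this branch)]
5. p ∨ q, w0   [□-rule on 4 via w0Rw0]
6. q, w0   [∨-rule on 5 (branches; this branch)]
Accessibility: w0Rw0

Satisfiable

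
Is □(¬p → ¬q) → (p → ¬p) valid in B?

No, not valid

Tableau for the negation ¬(□(¬p → ¬q) → (p → ¬p)):
1. ¬(□(¬p → ¬q) → (p → ¬p)), u
2. □(¬p → ¬q), u
3. ¬(p → ¬p), u
4. p, u
5. ¬p → ¬q, u
6. ¬q, u
Accessibility: uRu
The negation has an open branch (countermodel exists).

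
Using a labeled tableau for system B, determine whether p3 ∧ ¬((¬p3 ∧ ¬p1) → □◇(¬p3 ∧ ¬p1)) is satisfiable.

1. p3 ∧ ¬((¬p3 ∧ ¬p1) → □◇(¬p3 ∧ ¬p1)), w0
2. p3, w0
3. ¬((¬p3 ∧ ¬p1) → □◇(¬p3 ∧ ¬p1)), w0
4. ¬p3 ∧ ¬p1, w0
5. ¬□◇(¬p3 ∧ ¬p1), w0
6. ¬p3, w0
7. ¬p1, w0
Accessibility: w0Rw0
Branch closes: p3 and ¬p3 both at w0.
Every branch closes; the branch above is one of them.

No, unsatisfiable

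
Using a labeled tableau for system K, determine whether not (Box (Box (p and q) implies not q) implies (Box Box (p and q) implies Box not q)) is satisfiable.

1. not (Box (Box (p and q) implies not q) implies (Box Box (p and q) implies Box not q)), 0
2. Box (Box (p and q) implies not q), 0
3. not (Box Box (p and q) implies Box not q), 0
4. Box Box (p and q), 0
5. not Box not q, 0
6. q, 1
7. Box (p and q) implies not q, 1
8. Box (p and q), 1
9. not Box (p and q), 1
10. not (p and q), 2
11. p and q, 2
12. p, 2
13. q, 2
14. not q, 2
Accessibility: 0R1, 1R2
Branch closes: q and not q both at 2.
All branches of the tableau close; one closing branch shown above.

No, unsatisfiable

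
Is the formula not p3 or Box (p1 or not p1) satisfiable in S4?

Yes, satisfiable

1. not p3 or Box (p1 or not p1), w0
2. Box (p1 or not p1), w0
3. p1 or not p1, w0
4. not p1, w0
Accessibility: w0Rw0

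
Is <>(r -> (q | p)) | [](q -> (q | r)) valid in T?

Tableau for the negation ~(<>(r -> (q | p)) | [](q -> (q | r))):
1. ~(<>(r -> (q | p)) | [](q -> (q | r))), w0
2. ~<>(r -> (q | p)), w0
3. ~[](q -> (q | r)), w0
4. ~(r -> (q | p)), w0
5. r, w0
6. ~(q | p), w0
7. ~q, w0
8. ~p, w0
9. ~(q -> (q | r)), w1
10. q, w1
11. ~(q | r), w1
12. ~q, w1
13. ~r, w1
Accessibility: w0Rw0, w0Rw1, w1Rw1
Branch closes: q and ~q both at w1.
Every branch of the negation's tableau closes; the branch above is one of them.

Valid in T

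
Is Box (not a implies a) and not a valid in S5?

Not valid

Tableau for the negation not (Box (not a implies a) and not a):
1. not (Box (not a implies a) and not a), u
2. a, u
Accessibility: uRu
The negation has an open branch (countermodel exists).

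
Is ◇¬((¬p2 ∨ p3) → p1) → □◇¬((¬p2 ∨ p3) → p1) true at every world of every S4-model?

No, not valid

Tableau for the negation ¬(◇¬((¬p2 ∨ p3) → p1) → □◇¬((¬p2 ∨ p3) → p1)):
1. ¬(◇¬((¬p2 ∨ p3) → p1) → □◇¬((¬p2 ∨ p3) → p1)), w0
2. ◇¬((¬p2 ∨ p3) → p1), w0   [¬→-rule on 1]
3. ¬□◇¬((¬p2 ∨ p3) → p1), w0   [¬→-rule on 1]
4. ¬((¬p2 ∨ p3) → p1), w1   [◇-rule on 2: fresh world w1, w0Rw1]
5. ¬p2 ∨ p3, w1   [¬→-rule on 4]
6. ¬p1, w1   [¬→-rule on 4]
7. p3, w1   [∨-rule on 5 (branches; this branch)]
8. ¬◇¬((¬p2 ∨ p3) → p1), w2   [¬□-rule on 3: fresh world w2, w0Rw2]
9. (¬p2 ∨ p3) → p1, w2   [¬◇-rule on 8 via w2Rw2]
10. p1, w2   [→-rule on 9 (branches; this branch)]
Accessibility: w0Rw0, w0Rw1, w0Rw2, w1Rw1, w2Rw2
The negation has an open branch (countermodel exists).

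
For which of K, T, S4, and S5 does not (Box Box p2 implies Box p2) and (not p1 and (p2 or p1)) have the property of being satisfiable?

K-tableau for the formula:
1. not (Box Box p2 implies Box p2) and (not p1 and (p2 or p1)), 0
2. not (Box Box p2 implies Box p2), 0   [and-rule on 1]
3. not p1 and (p2 or p1), 0   [and-rule on 1]
4. Box Box p2, 0   [neg-implies-rule on 2]
5. not Box p2, 0   [neg-implies-rule on 2]
6. not p1, 0   [and-rule on 3]
7. p2 or p1, 0   [and-rule on 3]
8. p2, 0   [or-rule on 7 (branches; this branch)]
9. not p2, 1   [neg-Box-rule on 5: fresh world 1, 0R1]
10. Box p2, 1   [Box-rule on 4 via 0R1]
Accessibility: 0R1
Complete open branch: satisfiable in K.
T-tableau for the formula:
1. not (Box Box p2 implies Box p2) and (not p1 and (p2 or p1)), 0
2. not (Box Box p2 implies Box p2), 0   [and-rule on 1]
3. not p1 and (p2 or p1), 0   [and-rule on 1]
4. Box Box p2, 0   [neg-implies-rule on 2]
5. not Box p2, 0   [neg-implies-rule on 2]
6. not p1, 0   [and-rule on 3]
7. p2 or p1, 0   [and-rule on 3]
8. Box p2, 0   [Box-rule on 4 via 0R0]
9. p2, 0   [Box-rule on 8 via 0R0]
10. not p2, 1   [neg-Box-rule on 5: fresh world 1, 0R1]
11. Box p2, 1   [Box-rule on 4 via 0R1]
12. p2, 1   [Box-rule on 8 via 0R1]
Accessibility: 0R0, 0R1, 1R1
Branch closes: p2 and not p2 both at 1.
Every branch closes (one shown): unsatisfiable in T, hence also in S4, S5 (every S4/S5-frame is a T-frame).

K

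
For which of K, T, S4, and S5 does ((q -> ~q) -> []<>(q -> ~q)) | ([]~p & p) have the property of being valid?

S5-tableau for the negation ~(((q -> ~q) -> []<>(q -> ~q)) | ([]~p & p)):
1. ~(((q -> ~q) -> []<>(q -> ~q)) | ([]~p & p)), 0
2. ~((q -> ~q) -> []<>(q -> ~q)), 0   [~|-rule on 1]
3. ~([]~p & p), 0   [~|-rule on 1]
4. q -> ~q, 0   [~->-rule on 2]
5. ~[]<>(q -> ~q), 0   [~->-rule on 2]
6. ~p, 0   [~&-rule on 3 (branches; this branch)]
7. ~q, 0   [->-rule on 4 (branches; this branch)]
8. ~<>(q -> ~q), 1   [~[]-rule on 5: fresh world 1, 0R1]
9. ~(q -> ~q), 0   [~<>-rule on 8 via 1R0]
10. q, 0   [~->-rule on 9]
Accessibility: 0R0, 0R1, 1R0, 1R1
Branch closes: q and ~q both at 0.
Every branch closes (one shown): valid in S5.
S4-tableau for the negation ~(((q -> ~q) -> []<>(q -> ~q)) | ([]~p & p)):
1. ~(((q -> ~q) -> []<>(q -> ~q)) | ([]~p & p)), 0
2. ~((q -> ~q) -> []<>(q -> ~q)), 0   [~|-rule on 1]
3. ~([]~p & p), 0   [~|-rule on 1]
4. q -> ~q, 0   [~->-rule on 2]
5. ~[]<>(q -> ~q), 0   [~->-rule on 2]
6. ~p, 0   [~&-rule on 3 (branches; this branch)]
7. ~q, 0   [->-rule on 4 (branches; this branch)]
8. ~<>(q -> ~q), 1   [~[]-rule on 5: fresh world 1, 0R1]
9. ~(q -> ~q), 1   [~<>-rule on 8 via 1R1]
10. q, 1   [~->-rule on 9]
Accessibility: 0R0, 0R1, 1R1
Complete open branch: countermodel on an S4-frame, so not valid in S4, nor in K, T (the same frame is also a K-frame and a T-frame).

S5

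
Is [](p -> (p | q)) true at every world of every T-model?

Yes, valid

Tableau for the negation ~[](p -> (p | q)):
1. ~[](p -> (p | q)), w0
2. ~(p -> (p | q)), w1
3. p, w1
4. ~(p | q), w1
5. ~p, w1
6. ~q, w1
Accessibility: w0Rw0, w0Rw1, w1Rw1
Branch closes: p and ~p both at w1.
Every branch of the negation's tableau closes; the branch above is one of them.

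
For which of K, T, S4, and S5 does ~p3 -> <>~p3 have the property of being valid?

T-tableau for the negation ~(~p3 -> <>~p3):
1. ~(~p3 -> <>~p3), 0
2. ~p3, 0   [~->-rule on 1]
3. ~<>~p3, 0   [~->-rule on 1]
4. p3, 0   [~<>-rule on 3 via 0R0]
Accessibility: 0R0
Branch closes: p3 and ~p3 both at 0.
Every branch closes (one shown): valid in T, hence also in S4, S5 (every theorem of T is a theorem of S4 and S5).
K-tableau for the negation ~(~p3 -> <>~p3):
1. ~(~p3 -> <>~p3), 0
2. ~p3, 0   [~->-rule on 1]
3. ~<>~p3, 0   [~->-rule on 1]
Complete open branch: countermodel on a K-frame, so not valid in K.

T, S4, S5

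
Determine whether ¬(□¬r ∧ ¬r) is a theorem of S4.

Tableau for the negation □¬r ∧ ¬r:
1. □¬r ∧ ¬r, 0
2. □¬r, 0   [∧-rule on 1]
3. ¬r, 0   [∧-rule on 1]
Accessibility: 0R0
The negation has an open branch (countermodel exists).

Not valid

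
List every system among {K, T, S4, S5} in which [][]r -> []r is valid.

T, S4, S5

T-tableau for the negation ~([][]r -> []r):
1. ~([][]r -> []r), w0
2. [][]r, w0
3. ~[]r, w0
4. []r, w0
5. r, w0
6. ~r, w1
7. []r, w1
8. r, w1
Accessibility: w0Rw0, w0Rw1, w1Rw1
Branch closes: r and ~r both at w1.
Every branch closes (one shown): valid in T, hence also in S4, S5 (every theorem of T is a theorem of S4 and S5).
K-tableau for the negation ~([][]r -> []r):
1. ~([][]r -> []r), w0
2. [][]r, w0
3. ~[]r, w0
4. ~r, w1
5. []r, w1
Accessibility: w0Rw1
Complete open branch: countermodel on a K-frame, so not valid in K.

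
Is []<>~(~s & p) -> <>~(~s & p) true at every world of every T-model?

Tableau for the negation ~([]<>~(~s & p) -> <>~(~s & p)):
1. ~([]<>~(~s & p) -> <>~(~s & p)), 0
2. []<>~(~s & p), 0
3. ~<>~(~s & p), 0
4. <>~(~s & p), 0
5. ~s & p, 0
6. ~s, 0
7. p, 0
8. ~(~s & p), 1
9. <>~(~s & p), 1
10. ~s & p, 1
11. ~s, 1
12. p, 1
13. ~p, 1
Accessibility: 0R0, 0R1, 1R1
Branch closes: p and ~p both at 1.
Every branch of the negation's tableau closes; the branch above is one of them.

Yes, valid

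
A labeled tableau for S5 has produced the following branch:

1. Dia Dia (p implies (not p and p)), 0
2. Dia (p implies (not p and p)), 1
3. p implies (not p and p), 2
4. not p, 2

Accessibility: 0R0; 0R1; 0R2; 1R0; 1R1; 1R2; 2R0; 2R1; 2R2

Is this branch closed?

Not closed

No atom appears with both signs at the same world.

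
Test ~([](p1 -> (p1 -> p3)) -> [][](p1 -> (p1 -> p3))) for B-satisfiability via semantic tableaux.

1. ~([](p1 -> (p1 -> p3)) -> [][](p1 -> (p1 -> p3))), w0
2. [](p1 -> (p1 -> p3)), w0   [~->-rule on 1]
3. ~[][](p1 -> (p1 -> p3)), w0   [~->-rule on 1]
4. p1 -> (p1 -> p3), w0   [[]-rule on 2 via w0Rw0]
5. p1 -> p3, w0   [->-rule on 4 (branches; this branch)]
6. p3, w0   [->-rule on 5 (branches; this branch)]
7. ~[](p1 -> (p1 -> p3)), w1   [~[]-rule on 3: fresh world w1, w0Rw1]
8. p1 -> (p1 -> p3), w1   [[]-rule on 2 via w0Rw1]
9. p1 -> p3, w1   [->-rule on 8 (branches; this branch)]
10. p3, w1   [->-rule on 9 (branches; this branch)]
11. ~(p1 -> (p1 -> p3)), w2   [~[]-rule on 7: fresh world w2, w1Rw2]
12. p1, w2   [~->-rule on 11]
13. ~(p1 -> p3), w2   [~->-rule on 11]
14. ~p3, w2   [~->-rule on 13]
Accessibility: w0Rw0, w0Rw1, w1Rw0, w1Rw1, w1Rw2, w2Rw1, w2Rw2

Satisfiable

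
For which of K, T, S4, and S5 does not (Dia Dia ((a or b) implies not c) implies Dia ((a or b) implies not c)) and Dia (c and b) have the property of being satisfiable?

K, T

S4-tableau for the formula:
1. not (Dia Dia ((a or b) implies not c) implies Dia ((a or b) implies not c)) and Dia (c and b), u
2. not (Dia Dia ((a or b) implies not c) implies Dia ((a or b) implies not c)), u
3. Dia (c and b), u
4. Dia Dia ((a or b) implies not c), u
5. not Dia ((a or b) implies not c), u
6. not ((a or b) implies not c), u
7. a or b, u
8. c, u
9. b, u
10. c and b, v
11. c, v
12. b, v
13. not ((a or b) implies not c), v
14. a or b, v
15. Dia ((a or b) implies not c), w
16. not ((a or b) implies not c), w
17. a or b, w
18. c, w
19. b, w
20. (a or b) implies not c, x
21. not ((a or b) implies not c), x
22. a or b, x
23. c, x
24. not (a or b), x
25. not a, x
26. not b, x
27. b, x
Accessibility: uRu, uRv, uRw, uRx, vRv, wRw, wRx, xRx
Branch closes: b and not b both at x.
Every branch closes (one shown): unsatisfiable in S4, hence also in S5 (every S5-frame is an S4-frame).
T-tableau for the formula:
1. not (Dia Dia ((a or b) implies not c) implies Dia ((a or b) implies not c)) and Dia (c and b), u
2. not (Dia Dia ((a or b) implies not c) implies Dia ((a or b) implies not c)), u
3. Dia (c and b), u
4. Dia Dia ((a or b) implies not c), u
5. not Dia ((a or b) implies not c), u
6. not ((a or b) implies not c), u
7. a or b, u
8. c, u
9. b, u
10. c and b, v
11. c, v
12. b, v
13. not ((a or b) implies not c), v
14. a or b, v
15. Dia ((a or b) implies not c), w
16. not ((a or b) implies not c), w
17. a or b, w
18. c, w
19. b, w
20. (a or b) implies not c, x
21. not c, x
Accessibility: uRu, uRv, uRw, vRv, wRw, wRx, xRx
Complete open branch: satisfiable in T, hence also in K (this T-model is also a K-model).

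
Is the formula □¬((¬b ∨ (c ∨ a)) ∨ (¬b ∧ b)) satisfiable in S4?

Satisfiable

1. □¬((¬b ∨ (c ∨ a)) ∨ (¬b ∧ b)), w0
2. ¬((¬b ∨ (c ∨ a)) ∨ (¬b ∧ b)), w0   [□-rule on 1 via w0Rw0]
3. ¬(¬b ∨ (c ∨ a)), w0   [¬∨-rule on 2]
4. ¬(¬b ∧ b), w0   [¬∨-rule on 2]
5. b, w0   [¬∨-rule on 3]
6. ¬(c ∨ a), w0   [¬∨-rule on 3]
7. ¬c, w0   [¬∨-rule on 6]
8. ¬a, w0   [¬∨-rule on 6]
Accessibility: w0Rw0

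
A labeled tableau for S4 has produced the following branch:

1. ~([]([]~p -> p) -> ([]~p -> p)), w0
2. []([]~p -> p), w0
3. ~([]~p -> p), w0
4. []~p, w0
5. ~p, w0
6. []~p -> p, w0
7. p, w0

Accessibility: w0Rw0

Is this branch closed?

Both p and ~p appear at w0.

Yes, closed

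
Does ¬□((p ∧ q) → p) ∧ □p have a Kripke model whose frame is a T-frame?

Unsatisfiable

1. ¬□((p ∧ q) → p) ∧ □p, w0
2. ¬□((p ∧ q) → p), w0
3. □p, w0
4. p, w0
5. ¬((p ∧ q) → p), w1
6. p ∧ q, w1
7. ¬p, w1
8. p, w1
9. q, w1
Accessibility: w0Rw0, w0Rw1, w1Rw1
Branch closes: p and ¬p both at w1.
(One branch shown.) All branches close.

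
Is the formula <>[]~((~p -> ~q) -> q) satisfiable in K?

1. <>[]~((~p -> ~q) -> q), 0
2. []~((~p -> ~q) -> q), 1   [<>-rule on 1: fresh world 1, 0R1]
Accessibility: 0R1

Satisfiable (open branch found)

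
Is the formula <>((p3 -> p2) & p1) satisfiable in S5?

1. <>((p3 -> p2) & p1), w0
2. (p3 -> p2) & p1, w1
3. p3 -> p2, w1
4. p1, w1
5. p2, w1
Accessibility: w0Rw0, w0Rw1, w1Rw0, w1Rw1

Yes, satisfiable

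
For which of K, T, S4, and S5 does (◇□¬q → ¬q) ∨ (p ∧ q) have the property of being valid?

S5

S4-tableau for the negation ¬((◇□¬q → ¬q) ∨ (p ∧ q)):
1. ¬((◇□¬q → ¬q) ∨ (p ∧ q)), 0
2. ¬(◇□¬q → ¬q), 0
3. ¬(p ∧ q), 0
4. ◇□¬q, 0
5. q, 0
6. ¬p, 0
7. □¬q, 1
8. ¬q, 1
Accessibility: 0R0, 0R1, 1R1
Complete open branch: countermodel on an S4-frame, so not valid in S4, nor in K, T (the same frame is also a K-frame and a T-frame).
S5-tableau for the negation ¬((◇□¬q → ¬q) ∨ (p ∧ q)):
1. ¬((◇□¬q → ¬q) ∨ (p ∧ q)), 0
2. ¬(◇□¬q → ¬q), 0
3. ¬(p ∧ q), 0
4. ◇□¬q, 0
5. q, 0
6. ¬p, 0
7. □¬q, 1
8. ¬q, 0
Accessibility: 0R0, 0R1, 1R0, 1R1
Branch closes: q and ¬q both at 0.
Every branch closes (one shown): valid in S5.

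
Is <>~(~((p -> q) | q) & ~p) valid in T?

Tableau for the negation ~<>~(~((p -> q) | q) & ~p):
1. ~<>~(~((p -> q) | q) & ~p), u
2. ~((p -> q) | q) & ~p, u   [~<>-rule on 1 via uRu]
3. ~((p -> q) | q), u   [&-rule on 2]
4. ~p, u   [&-rule on 2]
5. ~(p -> q), u   [~|-rule on 3]
6. ~q, u   [~|-rule on 3]
7. p, u   [~->-rule on 5]
Accessibility: uRu
Branch closes: p and ~p both at u.
Every branch of the negation's tableau closes; the branch above is one of them.

Valid in T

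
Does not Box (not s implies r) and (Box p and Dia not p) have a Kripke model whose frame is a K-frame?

Unsatisfiable (every branch closes)

1. not Box (not s implies r) and (Box p and Dia not p), w0
2. not Box (not s implies r), w0   [and-rule on 1]
3. Box p and Dia not p, w0   [and-rule on 1]
4. Box p, w0   [and-rule on 3]
5. Dia not p, w0   [and-rule on 3]
6. not (not s implies r), w1   [neg-Box-rule on 2: fresh world w1, w0Rw1]
7. not s, w1   [neg-implies-rule on 6]
8. not r, w1   [neg-implies-rule on 6]
9. p, w1   [Box-rule on 4 via w0Rw1]
10. not p, w2   [Dia-rule on 5: fresh world w2, w0Rw2]
11. p, w2   [Box-rule on 4 via w0Rw2]
Accessibility: w0Rw1, w0Rw2
Branch closes: p and not p both at w2.
Every branch closes; the branch above is one of them.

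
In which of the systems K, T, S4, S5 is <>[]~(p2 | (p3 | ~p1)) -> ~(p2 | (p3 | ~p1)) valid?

S5-tableau for the negation ~(<>[]~(p2 | (p3 | ~p1)) -> ~(p2 | (p3 | ~p1))):
1. ~(<>[]~(p2 | (p3 | ~p1)) -> ~(p2 | (p3 | ~p1))), 0
2. <>[]~(p2 | (p3 | ~p1)), 0
3. p2 | (p3 | ~p1), 0
4. p3 | ~p1, 0
5. ~p1, 0
6. []~(p2 | (p3 | ~p1)), 1
7. ~(p2 | (p3 | ~p1)), 0
8. ~p2, 0
9. ~(p3 | ~p1), 0
10. ~p3, 0
11. p1, 0
Accessibility: 0R0, 0R1, 1R0, 1R1
Branch closes: p1 and ~p1 both at 0.
Every branch closes (one shown): valid in S5.
S4-tableau for the negation ~(<>[]~(p2 | (p3 | ~p1)) -> ~(p2 | (p3 | ~p1))):
1. ~(<>[]~(p2 | (p3 | ~p1)) -> ~(p2 | (p3 | ~p1))), 0
2. <>[]~(p2 | (p3 | ~p1)), 0
3. p2 | (p3 | ~p1), 0
4. p3 | ~p1, 0
5. ~p1, 0
6. []~(p2 | (p3 | ~p1)), 1
7. ~(p2 | (p3 | ~p1)), 1
8. ~p2, 1
9. ~(p3 | ~p1), 1
10. ~p3, 1
11. p1, 1
Accessibility: 0R0, 0R1, 1R1
Complete open branch: countermodel on an S4-frame, so not valid in S4, nor in K, T (the same frame is also a K-frame and a T-frame).

S5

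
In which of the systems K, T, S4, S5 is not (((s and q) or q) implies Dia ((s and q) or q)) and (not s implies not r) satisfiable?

K-tableau for the formula:
1. not (((s and q) or q) implies Dia ((s and q) or q)) and (not s implies not r), w0
2. not (((s and q) or q) implies Dia ((s and q) or q)), w0   [and-rule on 1]
3. not s implies not r, w0   [and-rule on 1]
4. (s and q) or q, w0   [neg-implies-rule on 2]
5. not Dia ((s and q) or q), w0   [neg-implies-rule on 2]
6. not r, w0   [implies-rule on 3 (branches; this branch)]
7. q, w0   [or-rule on 4 (branches; this branch)]
Complete open branch: satisfiable in K.
T-tableau for the formula:
1. not (((s and q) or q) implies Dia ((s and q) or q)) and (not s implies not r), w0
2. not (((s and q) or q) implies Dia ((s and q) or q)), w0   [and-rule on 1]
3. not s implies not r, w0   [and-rule on 1]
4. (s and q) or q, w0   [neg-implies-rule on 2]
5. not Dia ((s and q) or q), w0   [neg-implies-rule on 2]
6. not ((s and q) or q), w0   [neg-Dia-rule on 5 via w0Rw0]
7. not (s and q), w0   [neg-or-rule on 6]
8. not q, w0   [neg-or-rule on 6]
9. not r, w0   [implies-rule on 3 (branches; this branch)]
10. s and q, w0   [or-rule on 4 (branches; this branch)]
11. s, w0   [and-rule on 10]
12. q, w0   [and-rule on 10]
Accessibility: w0Rw0
Branch closes: q and not q both at w0.
Every branch closes (one shown): unsatisfiable in T, hence also in S4, S5 (every S4/S5-frame is a T-frame).

K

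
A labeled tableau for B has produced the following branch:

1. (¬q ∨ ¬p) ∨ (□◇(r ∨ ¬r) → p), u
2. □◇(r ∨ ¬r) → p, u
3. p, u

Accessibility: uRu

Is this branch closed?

No world carries both an atom and its negation.

Not closed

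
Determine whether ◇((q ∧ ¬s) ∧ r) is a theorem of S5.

Not valid

Tableau for the negation ¬◇((q ∧ ¬s) ∧ r):
1. ¬◇((q ∧ ¬s) ∧ r), u
2. ¬((q ∧ ¬s) ∧ r), u
3. ¬r, u
Accessibility: uRu
The negation has an open branch (countermodel exists).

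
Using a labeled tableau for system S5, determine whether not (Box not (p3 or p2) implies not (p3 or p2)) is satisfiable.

1. not (Box not (p3 or p2) implies not (p3 or p2)), w0
2. Box not (p3 or p2), w0
3. p3 or p2, w0
4. not (p3 or p2), w0
5. not p3, w0
6. not p2, w0
7. p2, w0
Accessibility: w0Rw0
Branch closes: p2 and not p2 both at w0.
(One branch shown.) All branches close.

No, unsatisfiable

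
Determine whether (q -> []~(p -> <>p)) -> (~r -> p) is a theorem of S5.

Tableau for the negation ~((q -> []~(p -> <>p)) -> (~r -> p)):
1. ~((q -> []~(p -> <>p)) -> (~r -> p)), u
2. q -> []~(p -> <>p), u
3. ~(~r -> p), u
4. ~r, u
5. ~p, u
6. ~q, u
Accessibility: uRu
The negation has an open branch (countermodel exists).

Not valid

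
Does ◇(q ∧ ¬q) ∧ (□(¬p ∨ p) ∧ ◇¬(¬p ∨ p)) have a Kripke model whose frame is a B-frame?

Unsatisfiable

1. ◇(q ∧ ¬q) ∧ (□(¬p ∨ p) ∧ ◇¬(¬p ∨ p)), u
2. ◇(q ∧ ¬q), u
3. □(¬p ∨ p) ∧ ◇¬(¬p ∨ p), u
4. □(¬p ∨ p), u
5. ◇¬(¬p ∨ p), u
6. ¬p ∨ p, u
7. p, u
8. q ∧ ¬q, v
9. q, v
10. ¬q, v
Accessibility: uRu, uRv, vRu, vRv
Branch closes: q and ¬q both at v.
(One branch shown.) All branches close.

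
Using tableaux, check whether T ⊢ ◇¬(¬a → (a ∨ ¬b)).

Not valid

Tableau for the negation ¬◇¬(¬a → (a ∨ ¬b)):
1. ¬◇¬(¬a → (a ∨ ¬b)), w0
2. ¬a → (a ∨ ¬b), w0   [¬◇-rule on 1 via w0Rw0]
3. a ∨ ¬b, w0   [→-rule on 2 (branches; this branch)]
4. ¬b, w0   [∨-rule on 3 (branches; this branch)]
Accessibility: w0Rw0
The negation has an open branch (countermodel exists).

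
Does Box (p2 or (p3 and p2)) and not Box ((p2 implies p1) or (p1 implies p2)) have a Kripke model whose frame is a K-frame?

1. Box (p2 or (p3 and p2)) and not Box ((p2 implies p1) or (p1 implies p2)), 0
2. Box (p2 or (p3 and p2)), 0   [and-rule on 1]
3. not Box ((p2 implies p1) or (p1 implies p2)), 0   [and-rule on 1]
4. not ((p2 implies p1) or (p1 implies p2)), 1   [neg-Box-rule on 3: fresh world 1, 0R1]
5. not (p2 implies p1), 1   [neg-or-rule on 4]
6. not (p1 implies p2), 1   [neg-or-rule on 4]
7. p2, 1   [neg-implies-rule on 5]
8. not p1, 1   [neg-implies-rule on 5]
9. p1, 1   [neg-implies-rule on 6]
10. not p2, 1   [neg-implies-rule on 6]
Accessibility: 0R1
Branch closes: p1 and not p1 both at 1.
All branches of the tableau close; one closing branch shown above.

Unsatisfiable (every branch closes)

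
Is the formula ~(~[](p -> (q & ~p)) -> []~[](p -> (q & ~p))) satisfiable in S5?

1. ~(~[](p -> (q & ~p)) -> []~[](p -> (q & ~p))), w0
2. ~[](p -> (q & ~p)), w0
3. ~[]~[](p -> (q & ~p)), w0
4. ~(p -> (q & ~p)), w1
5. p, w1
6. ~(q & ~p), w1
7. [](p -> (q & ~p)), w2
8. p -> (q & ~p), w0
9. p -> (q & ~p), w1
10. p -> (q & ~p), w2
11. q & ~p, w0
12. q, w0
13. ~p, w0
14. q & ~p, w1
15. q, w1
16. ~p, w1
Accessibility: w0Rw0, w0Rw1, w0Rw2, w1Rw0, w1Rw1, w1Rw2, w2Rw0, w2Rw1, w2Rw2
Branch closes: p and ~p both at w1.
(One branch shown.) All branches close.

Unsatisfiable (every branch closes)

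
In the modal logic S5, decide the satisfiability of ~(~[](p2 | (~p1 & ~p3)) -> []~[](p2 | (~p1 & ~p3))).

1. ~(~[](p2 | (~p1 & ~p3)) -> []~[](p2 | (~p1 & ~p3))), 0
2. ~[](p2 | (~p1 & ~p3)), 0
3. ~[]~[](p2 | (~p1 & ~p3)), 0
4. ~(p2 | (~p1 & ~p3)), 1
5. ~p2, 1
6. ~(~p1 & ~p3), 1
7. p3, 1
8. [](p2 | (~p1 & ~p3)), 2
9. p2 | (~p1 & ~p3), 0
10. p2 | (~p1 & ~p3), 1
11. p2 | (~p1 & ~p3), 2
12. ~p1 & ~p3, 0
13. ~p1, 0
14. ~p3, 0
15. ~p1 & ~p3, 1
16. ~p1, 1
17. ~p3, 1
Accessibility: 0R0, 0R1, 0R2, 1R0, 1R1, 1R2, 2R0, 2R1, 2R2
Branch closes: p3 and ~p3 both at 1.
(One branch shown.) All branches close.

Unsatisfiable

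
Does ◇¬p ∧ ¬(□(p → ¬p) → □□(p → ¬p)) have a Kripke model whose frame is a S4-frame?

No, unsatisfiable

1. ◇¬p ∧ ¬(□(p → ¬p) → □□(p → ¬p)), 0
2. ◇¬p, 0   [∧-rule on 1]
3. ¬(□(p → ¬p) → □□(p → ¬p)), 0   [∧-rule on 1]
4. □(p → ¬p), 0   [¬→-rule on 3]
5. ¬□□(p → ¬p), 0   [¬→-rule on 3]
6. p → ¬p, 0   [□-rule on 4 via 0R0]
7. ¬p, 0   [→-rule on 6 (branches; this branch)]
8. ¬p, 1   [◇-rule on 2: fresh world 1, 0R1]
9. p → ¬p, 1   [□-rule on 4 via 0R1]
10. ¬□(p → ¬p), 2   [¬□-rule on 5: fresh world 2, 0R2]
11. p → ¬p, 2   [□-rule on 4 via 0R2]
12. ¬p, 2   [→-rule on 11 (branches; this branch)]
13. ¬(p → ¬p), 3   [¬□-rule on 10: fresh world 3, 2R3]
14. p, 3   [¬→-rule on 13]
15. p → ¬p, 3   [□-rule on 4 via 0R3]
16. ¬p, 3   [→-rule on 15 (branches; this branch)]
Accessibility: 0R0, 0R1, 0R2, 0R3, 1R1, 2R2, 2R3, 3R3
Branch closes: p and ¬p both at 3.
Every branch closes; the branch above is one of them.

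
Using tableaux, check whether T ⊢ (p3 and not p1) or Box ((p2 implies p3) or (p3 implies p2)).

Tableau for the negation not ((p3 and not p1) or Box ((p2 implies p3) or (p3 implies p2))):
1. not ((p3 and not p1) or Box ((p2 implies p3) or (p3 implies p2))), 0
2. not (p3 and not p1), 0   [neg-or-rule on 1]
3. not Box ((p2 implies p3) or (p3 implies p2)), 0   [neg-or-rule on 1]
4. p1, 0   [neg-and-rule on 2 (branches; this branch)]
5. not ((p2 implies p3) or (p3 implies p2)), 1   [neg-Box-rule on 3: fresh world 1, 0R1]
6. not (p2 implies p3), 1   [neg-or-rule on 5]
7. not (p3 implies p2), 1   [neg-or-rule on 5]
8. p2, 1   [neg-implies-rule on 6]
9. not p3, 1   [neg-implies-rule on 6]
10. p3, 1   [neg-implies-rule on 7]
11. not p2, 1   [neg-implies-rule on 7]
Accessibility: 0R0, 0R1, 1R1
Branch closes: p3 and not p3 both at 1.
All branches of the negation close; one closing branch shown above.

Valid in T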